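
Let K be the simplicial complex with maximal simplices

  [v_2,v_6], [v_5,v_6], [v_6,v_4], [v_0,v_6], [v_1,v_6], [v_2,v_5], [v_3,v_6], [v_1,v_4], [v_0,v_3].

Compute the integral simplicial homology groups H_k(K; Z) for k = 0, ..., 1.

H_0 = Z,  H_1 = Z^3.

Fix the vertex order v_0 < v_1 < v_2 < v_3 < v_4 < v_5 < v_6 and write every simplex with vertices in increasing order. Then dim K = 1 and the simplices of K are:

  0-simplices (7): [v_0], [v_1], [v_2], [v_3], [v_4], [v_5], [v_6]
  1-simplices (9): [v_0,v_3], [v_0,v_6], [v_1,v_4], [v_1,v_6], [v_2,v_5], [v_2,v_6], [v_3,v_6], [v_4,v_6], [v_5,v_6]

Hence C_0 ≅ Z^7, C_1 ≅ Z^9.

∂_1: C_1 → C_0 sends each edge [p,q] (with p < q) to q − p. For instance
  ∂[v_4,v_6] = [v_6] − [v_4].
The 7×9 boundary matrix has rank 6 and Smith normal form diag(1,1,1,1,1,1).

Reading off H_k = ker ∂_k / im ∂_{k+1}:

  H_0: rank C_0 − rank ∂_1 = 7 − 6 = 1, and the invariant factors of ∂_1 are all 1, so H_0 = Z.
  H_1: rank ker ∂_1 − rank ∂_2 = (9 − 6) − 0 = 3, and there is no ∂_2, so H_1 = Z^3.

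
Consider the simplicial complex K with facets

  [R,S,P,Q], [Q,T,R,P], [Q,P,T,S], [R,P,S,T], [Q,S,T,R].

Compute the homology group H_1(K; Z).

Fix the vertex order P < Q < R < S < T and write every simplex with vertices in increasing order. Then dim K = 3 and the simplices of K are:

  0-simplices (5): P, Q, R, S, T
  1-simplices (10): PQ, PR, PS, PT, QR, QS, QT, RS, RT, ST
  2-simplices (10): PQR, PQS, PQT, PRS, PRT, PST, QRS, QRT, QST, RST
  3-simplices (5): PQRS, PQRT, PQST, PRST, QRST

giving chain groups C_0 ≅ Z^5, C_1 ≅ Z^10, C_2 ≅ Z^10, C_3 ≅ Z^5.

The boundary map ∂_1: C_1 → C_0 sends each edge [p,q] (with p < q) to q − p. For instance
  ∂QT = T − Q.
The resulting 5×10 matrix has rank 4, and its Smith normal form has invariant factors (1,1,1,1).

Boundary ∂_2: C_2 → C_1 maps a triangle to the signed sum of its edges. For instance
  ∂PQR = QR − PR + PQ,
  ∂PQT = QT − PT + PQ.
The 10×10 boundary matrix has rank 6 and Smith normal form diag(1,1,1,1,1,1).

Boundary ∂_3: C_3 → C_2 sends each 3-simplex σ to the alternating sum Σ_i (−1)^i (σ with its i-th vertex removed). For instance
  ∂PQRS = QRS − PRS + PQS − PQR,
  ∂PQRT = QRT − PRT + PQT − PQR.
This gives a 10×5 integer matrix of rank 4; reducing to Smith normal form yields diagonal entries (1,1,1,1).

Now H_k = ker ∂_k / im ∂_{k+1}, so:

  H_1: rank ker ∂_1 − rank ∂_2 = (10 − 4) − 6 = 0, and the invariant factors of ∂_2 are all 1, so H_1 ≅ 0.

H_1 ≅ 0.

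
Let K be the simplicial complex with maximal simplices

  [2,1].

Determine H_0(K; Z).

H_0 ≅ Z.

We work with the vertex ordering 1 < 2. The simplices of K, each written with vertices in increasing order, are:

  0-simplices (2): [1], [2]
  1-simplices (1): [1,2]

giving chain groups C_0 ≅ Z^2, C_1 ≅ Z^1.

∂_1: C_1 → C_0 maps an edge to its endpoints' difference, ∂[p,q] = q − p. For instance
  ∂[1,2] = [2] − [1].
The 2×1 boundary matrix has rank 1 and Smith normal form diag(1).

Now H_k = ker ∂_k / im ∂_{k+1}, so:

  H_0: rank C_0 − rank ∂_1 = 2 − 1 = 1, and the invariant factors of ∂_1 are all 1, so H_0 = Z.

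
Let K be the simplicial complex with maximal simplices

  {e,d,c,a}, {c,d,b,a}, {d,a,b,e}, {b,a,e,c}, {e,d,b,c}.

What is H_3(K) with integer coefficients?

H_3 = Z.

Order the vertices as a < b < c < d < e. Listing each simplex with vertices in this order, K has dimension 3 with simplices:

  0-simplices (5): a, b, c, d, e
  1-simplices (10): ab, ac, ad, ae, bc, bd, be, cd, ce, de
  2-simplices (10): abc, abd, abe, acd, ace, ade, bcd, bce, bde, cde
  3-simplices (5): abcd, abce, abde, acde, bcde

Hence C_0 ≅ Z^5, C_1 ≅ Z^10, C_2 ≅ Z^10, C_3 ≅ Z^5.

∂_1: C_1 → C_0 maps an edge to its endpoints' difference, ∂[p,q] = q − p.
The 5×10 boundary matrix has rank 4 and Smith normal form diag(1,1,1,1).

Boundary ∂_2: C_2 → C_1 maps a triangle to the signed sum of its edges. For instance
  ∂ade = de − ae + ad,
  ∂bce = ce − be + bc.
The 10×10 boundary matrix has rank 6 and Smith normal form diag(1,1,1,1,1,1).

The boundary map ∂_3: C_3 → C_2 sends each 3-simplex σ to the alternating sum Σ_i (−1)^i (σ with its i-th vertex removed). For instance
  ∂abde = bde − ade + abe − abd,
  ∂abce = bce − ace + abe − abc.
As a 10×5 matrix over Z this has rank 4, with invariant factors (1,1,1,1).

From H_k ≅ ker(∂_k) / im(∂_{k+1}) we obtain:

  H_3: rank ker ∂_3 − rank ∂_4 = (5 − 4) − 0 = 1, and there is no ∂_4, so H_3 ≅ Z.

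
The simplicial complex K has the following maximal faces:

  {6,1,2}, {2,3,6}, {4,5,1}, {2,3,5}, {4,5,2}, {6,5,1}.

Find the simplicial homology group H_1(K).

H_1 ≅ Z.

Take the total order 1 < 2 < 3 < 4 < 5 < 6 on the vertex set. Then K (dimension 2) consists of the simplices:

  0-simplices (6): [1], [2], [3], [4], [5], [6]
  1-simplices (12): [1,2], [1,4], [1,5], [1,6], [2,3], [2,4], [2,5], [2,6], [3,5], [3,6], [4,5], [5,6]
  2-simplices (6): [1,2,6], [1,4,5], [1,5,6], [2,3,5], [2,3,6], [2,4,5]

so the chain groups are C_0 ≅ Z^6, C_1 ≅ Z^12, C_2 ≅ Z^6.

The boundary map ∂_1: C_1 → C_0 is given by ∂[p,q] = [q] − [p]. For instance
  ∂[4,5] = [5] − [4].
As a 6×12 matrix over Z this has rank 5, with invariant factors (1,1,1,1,1).

∂_2: C_2 → C_1 maps a triangle to the signed sum of its edges. For instance
  ∂[1,4,5] = [4,5] − [1,5] + [1,4],
  ∂[2,4,5] = [4,5] − [2,5] + [2,4].
The 12×6 boundary matrix has rank 6 and Smith normal form diag(1,1,1,1,1,1).

From H_k ≅ ker(∂_k) / im(∂_{k+1}) we obtain:

  H_1: rank ker ∂_1 − rank ∂_2 = (12 − 5) − 6 = 1, and the invariant factors of ∂_2 are all 1, so H_1 ≅ Z.

(K is a triangulation of the cylinder S^1 x I.)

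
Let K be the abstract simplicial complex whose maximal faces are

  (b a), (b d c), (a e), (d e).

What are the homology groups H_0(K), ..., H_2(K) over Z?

H_0 ≅ Z,  H_1 ≅ Z,  H_2 = 0.

Fix the vertex order a < b < c < d < e and write every simplex with vertices in increasing order. Then dim K = 2 and the simplices of K are:

  0-simplices (5): a, b, c, d, e
  1-simplices (6): ab, ae, bc, bd, cd, de
  2-simplices (1): bcd

giving chain groups C_0 ≅ Z^5, C_1 ≅ Z^6, C_2 ≅ Z^1.

Boundary ∂_1: C_1 → C_0 is given by ∂[p,q] = [q] − [p].
The 5×6 boundary matrix has rank 4 and Smith normal form diag(1,1,1,1).

Boundary ∂_2: C_2 → C_1 acts by ∂[p,q,r] = [q,r] − [p,r] + [p,q]. For instance
  ∂bcd = cd − bd + bc.
This gives a 6×1 integer matrix of rank 1; reducing to Smith normal form yields diagonal entries (1).

Reading off H_k = ker ∂_k / im ∂_{k+1}:

  H_0: rank C_0 − rank ∂_1 = 5 − 4 = 1, and the invariant factors of ∂_1 are all 1, so H_0 ≅ Z.
  H_1: rank ker ∂_1 − rank ∂_2 = (6 − 4) − 1 = 1, and the invariant factors of ∂_2 are all 1, so H_1 ≅ Z.
  H_2: rank ker ∂_2 − rank ∂_3 = (1 − 1) − 0 = 0, and there is no ∂_3, so H_2 ≅ 0.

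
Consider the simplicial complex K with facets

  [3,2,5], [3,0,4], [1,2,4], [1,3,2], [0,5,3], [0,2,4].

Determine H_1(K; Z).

We work with the vertex ordering 0 < 1 < 2 < 3 < 4 < 5. The simplices of K, each written with vertices in increasing order, are:

  0-simplices (6): [0], [1], [2], [3], [4], [5]
  1-simplices (12): [0,2], [0,3], [0,4], [0,5], [1,2], [1,3], [1,4], [2,3], [2,4], [2,5], [3,4], [3,5]
  2-simplices (6): [0,2,4], [0,3,4], [0,3,5], [1,2,3], [1,2,4], [2,3,5]

Hence C_0 ≅ Z^6, C_1 ≅ Z^12, C_2 ≅ Z^6.

The boundary map ∂_1: C_1 → C_0 is given by ∂[p,q] = [q] − [p]. For instance
  ∂[0,5] = [5] − [0].
This gives a 6×12 integer matrix of rank 5; reducing to Smith normal form yields diagonal entries (1,1,1,1,1).

The boundary map ∂_2: C_2 → C_1 sends each 2-simplex [p,q,r] to [q,r] − [p,r] + [p,q]. For instance
  ∂[2,3,5] = [3,5] − [2,5] + [2,3],
  ∂[0,3,5] = [3,5] − [0,5] + [0,3].
The 12×6 boundary matrix has rank 6 and Smith normal form diag(1,1,1,1,1,1).

From H_k ≅ ker(∂_k) / im(∂_{k+1}) we obtain:

  H_1: rank ker ∂_1 − rank ∂_2 = (12 − 5) − 6 = 1, and the invariant factors of ∂_2 are all 1, so H_1 = Z.

(K is a triangulation of the cylinder S^1 x I.)

H_1 ≅ Z.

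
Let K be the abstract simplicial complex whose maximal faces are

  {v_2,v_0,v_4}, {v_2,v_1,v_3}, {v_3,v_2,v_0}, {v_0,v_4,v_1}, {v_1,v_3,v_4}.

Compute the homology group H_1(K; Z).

H_1 ≅ Z.

Fix the vertex order v_0 < v_1 < v_2 < v_3 < v_4 and write every simplex with vertices in increasing order. Then dim K = 2 and the simplices of K are:

  0-simplices (5): [v_0], [v_1], [v_2], [v_3], [v_4]
  1-simplices (10): [v_0,v_1], [v_0,v_2], [v_0,v_3], [v_0,v_4], [v_1,v_2], [v_1,v_3], [v_1,v_4], [v_2,v_3], [v_2,v_4], [v_3,v_4]
  2-simplices (5): [v_0,v_1,v_4], [v_0,v_2,v_3], [v_0,v_2,v_4], [v_1,v_2,v_3], [v_1,v_3,v_4]

so the chain groups are C_0 ≅ Z^5, C_1 ≅ Z^10, C_2 ≅ Z^5.

The boundary map ∂_1: C_1 → C_0 maps an edge to its endpoints' difference, ∂[p,q] = q − p. For instance
  ∂[v_0,v_4] = [v_4] − [v_0].
The 5×10 boundary matrix has rank 4 and Smith normal form diag(1,1,1,1).

Boundary ∂_2: C_2 → C_1 acts by ∂[p,q,r] = [q,r] − [p,r] + [p,q]. For instance
  ∂[v_0,v_2,v_3] = [v_2,v_3] − [v_0,v_3] + [v_0,v_2],
  ∂[v_0,v_1,v_4] = [v_1,v_4] − [v_0,v_4] + [v_0,v_1].
This gives a 10×5 integer matrix of rank 5; reducing to Smith normal form yields diagonal entries (1,1,1,1,1).

Now H_k = ker ∂_k / im ∂_{k+1}, so:

  H_1: rank ker ∂_1 − rank ∂_2 = (10 − 4) − 5 = 1, and the invariant factors of ∂_2 are all 1, so H_1 = Z.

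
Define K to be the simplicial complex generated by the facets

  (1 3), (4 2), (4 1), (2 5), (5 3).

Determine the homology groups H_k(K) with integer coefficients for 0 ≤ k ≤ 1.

Take the total order 1 < 2 < 3 < 4 < 5 on the vertex set. Then K (dimension 1) consists of the simplices:

  0-simplices (5): [1], [2], [3], [4], [5]
  1-simplices (5): [1,3], [1,4], [2,4], [2,5], [3,5]

Hence C_0 ≅ Z^5, C_1 ≅ Z^5.

The boundary map ∂_1: C_1 → C_0 maps an edge to its endpoints' difference, ∂[p,q] = q − p. For instance
  ∂[1,3] = [3] − [1].
As a 5×5 matrix over Z this has rank 4, with invariant factors (1,1,1,1).

Now H_k = ker ∂_k / im ∂_{k+1}, so:

  H_0: rank C_0 − rank ∂_1 = 5 − 4 = 1, and the invariant factors of ∂_1 are all 1, so H_0 = Z.
  H_1: rank ker ∂_1 − rank ∂_2 = (5 − 4) − 0 = 1, and there is no ∂_2, so H_1 = Z.

As a check, the Euler characteristic is 5 − 5 = 0, which agrees with 1 − 1 = 0.

H_0 ≅ Z,  H_1 ≅ Z.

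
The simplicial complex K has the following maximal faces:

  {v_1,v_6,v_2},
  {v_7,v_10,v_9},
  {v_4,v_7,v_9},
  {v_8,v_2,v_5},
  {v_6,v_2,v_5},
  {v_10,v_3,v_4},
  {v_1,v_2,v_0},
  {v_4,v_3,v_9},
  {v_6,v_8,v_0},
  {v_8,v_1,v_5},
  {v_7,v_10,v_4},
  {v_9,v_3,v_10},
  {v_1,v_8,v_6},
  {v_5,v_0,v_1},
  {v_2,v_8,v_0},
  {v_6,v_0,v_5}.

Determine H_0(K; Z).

Order the vertices as v_0 < v_1 < v_2 < v_3 < v_4 < v_5 < v_6 < v_7 < v_8 < v_9 < v_10. Listing each simplex with vertices in this order, K has dimension 2 with simplices:

  0-simplices (11): [v_0], [v_1], [v_2], [v_3], [v_4], [v_5], [v_6], [v_7], [v_8], [v_9], [v_10]
  1-simplices (24): (24 of them)
  2-simplices (16): (16 of them)

giving chain groups C_0 ≅ Z^11, C_1 ≅ Z^24, C_2 ≅ Z^16.

The boundary map ∂_1: C_1 → C_0 sends each edge [p,q] (with p < q) to q − p. For instance
  ∂[v_0,v_1] = [v_1] − [v_0].
The 11×24 boundary matrix has rank 9 and Smith normal form diag(1,1,1,1,1,1,1,1,1).

Boundary ∂_2: C_2 → C_1 maps a triangle to the signed sum of its edges. For instance
  ∂[v_0,v_2,v_8] = [v_2,v_8] − [v_0,v_8] + [v_0,v_2],
  ∂[v_4,v_7,v_10] = [v_7,v_10] − [v_4,v_10] + [v_4,v_7].
The resulting 24×16 matrix has rank 15, and its Smith normal form has invariant factors (1,1,1,1,1,1,1,1,1,1,1,1,1,1,2).

Computing H_k = (kernel of ∂_k) / (image of ∂_{k+1}):

  H_0: rank C_0 − rank ∂_1 = 11 − 9 = 2, and the invariant factors of ∂_1 are all 1, so H_0 ≅ Z^2.

H_0 ≅ Z^2.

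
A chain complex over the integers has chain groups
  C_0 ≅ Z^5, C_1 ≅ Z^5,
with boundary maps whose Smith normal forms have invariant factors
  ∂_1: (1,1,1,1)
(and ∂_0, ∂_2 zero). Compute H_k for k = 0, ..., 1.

H_0: b_0 = 5 − 0 − 4 = 1; torsion from ∂_1 factors > 1: none. So H_0 = Z.
H_1: b_1 = 5 − 4 − 0 = 1; torsion from ∂_2 factors > 1: none. So H_1 = Z.

H_0 = Z,  H_1 = Z.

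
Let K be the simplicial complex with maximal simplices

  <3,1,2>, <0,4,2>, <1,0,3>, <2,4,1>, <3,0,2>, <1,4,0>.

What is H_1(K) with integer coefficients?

H_1 ≅ 0.

Order the vertices as 0 < 1 < 2 < 3 < 4. Listing each simplex with vertices in this order, K has dimension 2 with simplices:

  0-simplices (5): [0], [1], [2], [3], [4]
  1-simplices (9): [0,1], [0,2], [0,3], [0,4], [1,2], [1,3], [1,4], [2,3], [2,4]
  2-simplices (6): [0,1,3], [0,1,4], [0,2,3], [0,2,4], [1,2,3], [1,2,4]

so the chain groups are C_0 ≅ Z^5, C_1 ≅ Z^9, C_2 ≅ Z^6.

Boundary ∂_1: C_1 → C_0 is given by ∂[p,q] = [q] − [p].
This gives a 5×9 integer matrix of rank 4; reducing to Smith normal form yields diagonal entries (1,1,1,1).

∂_2: C_2 → C_1 maps a triangle to the signed sum of its edges. For instance
  ∂[0,1,4] = [1,4] − [0,4] + [0,1],
  ∂[0,2,3] = [2,3] − [0,3] + [0,2].
This gives a 9×6 integer matrix of rank 5; reducing to Smith normal form yields diagonal entries (1,1,1,1,1).

Computing H_k = (kernel of ∂_k) / (image of ∂_{k+1}):

  H_1: rank ker ∂_1 − rank ∂_2 = (9 − 4) − 5 = 0, and the invariant factors of ∂_2 are all 1, so H_1 ≅ 0.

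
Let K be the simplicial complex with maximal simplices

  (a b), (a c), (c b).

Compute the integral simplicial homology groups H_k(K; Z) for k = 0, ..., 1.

H_0 = Z,  H_1 = Z.

We work with the vertex ordering a < b < c. The simplices of K, each written with vertices in increasing order, are:

  0-simplices (3): a, b, c
  1-simplices (3): ab, ac, bc

so the chain groups are C_0 ≅ Z^3, C_1 ≅ Z^3.

Boundary ∂_1: C_1 → C_0 maps an edge to its endpoints' difference, ∂[p,q] = q − p.
The 3×3 boundary matrix has rank 2 and Smith normal form diag(1,1).

Reading off H_k = ker ∂_k / im ∂_{k+1}:

  H_0: rank C_0 − rank ∂_1 = 3 − 2 = 1, and the invariant factors of ∂_1 are all 1, so H_0 ≅ Z.
  H_1: rank ker ∂_1 − rank ∂_2 = (3 − 2) − 0 = 1, and there is no ∂_2, so H_1 ≅ Z.

(K is a triangulation of the circle S^1.)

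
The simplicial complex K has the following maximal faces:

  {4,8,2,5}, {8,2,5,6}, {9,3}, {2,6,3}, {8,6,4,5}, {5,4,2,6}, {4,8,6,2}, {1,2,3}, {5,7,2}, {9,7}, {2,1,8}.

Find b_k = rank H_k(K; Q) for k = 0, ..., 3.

Take the total order 1 < 2 < 3 < 4 < 5 < 6 < 7 < 8 < 9 on the vertex set. Then K (dimension 3) consists of the simplices:

  0-simplices (9): [1], [2], [3], [4], [5], [6], [7], [8], [9]
  1-simplices (19): [1,2], [1,3], [1,8], [2,3], [2,4], [2,5], [2,6], [2,7], [2,8], [3,6], [3,9], [4,5], [4,6], [4,8], [5,6], [5,7], [5,8], [6,8], [7,9]
  2-simplices (14): [1,2,3], [1,2,8], [2,3,6], [2,4,5], [2,4,6], [2,4,8], [2,5,6], [2,5,7], [2,5,8], [2,6,8], [4,5,6], [4,5,8], [4,6,8], [5,6,8]
  3-simplices (5): [2,4,5,6], [2,4,5,8], [2,4,6,8], [2,5,6,8], [4,5,6,8]

giving chain groups C_0 ≅ Z^9, C_1 ≅ Z^19, C_2 ≅ Z^14, C_3 ≅ Z^5.

The boundary map ∂_1: C_1 → C_0 maps an edge to its endpoints' difference, ∂[p,q] = q − p.
The resulting 9×19 matrix has rank 8, and its Smith normal form has invariant factors (1,1,1,1,1,1,1,1).

∂_2: C_2 → C_1 maps a triangle to the signed sum of its edges. For instance
  ∂[2,6,8] = [6,8] − [2,8] + [2,6],
  ∂[2,4,8] = [4,8] − [2,8] + [2,4].
The 19×14 boundary matrix has rank 10 and Smith normal form diag(1,1,1,1,1,1,1,1,1,1).

∂_3: C_3 → C_2 sends each 3-simplex σ to the alternating sum Σ_i (−1)^i (σ with its i-th vertex removed). For instance
  ∂[4,5,6,8] = [5,6,8] − [4,6,8] + [4,5,8] − [4,5,6],
  ∂[2,5,6,8] = [5,6,8] − [2,6,8] + [2,5,8] − [2,5,6].
The resulting 14×5 matrix has rank 4, and its Smith normal form has invariant factors (1,1,1,1).

Now H_k = ker ∂_k / im ∂_{k+1}, so:

  H_0: rank C_0 − rank ∂_1 = 9 − 8 = 1, and the invariant factors of ∂_1 are all 1, so H_0 ≅ Z.
  H_1: rank ker ∂_1 − rank ∂_2 = (19 − 8) − 10 = 1, and the invariant factors of ∂_2 are all 1, so H_1 ≅ Z.
  H_2: rank ker ∂_2 − rank ∂_3 = (14 − 10) − 4 = 0, and the invariant factors of ∂_3 are all 1, so H_2 ≅ 0.
  H_3: rank ker ∂_3 − rank ∂_4 = (5 − 4) − 0 = 1, and there is no ∂_4, so H_3 ≅ Z.

Hence the Betti numbers are b_0 = 1, b_1 = 1, b_2 = 0, b_3 = 1.

b_0 = 1, b_1 = 1, b_2 = 0, b_3 = 1.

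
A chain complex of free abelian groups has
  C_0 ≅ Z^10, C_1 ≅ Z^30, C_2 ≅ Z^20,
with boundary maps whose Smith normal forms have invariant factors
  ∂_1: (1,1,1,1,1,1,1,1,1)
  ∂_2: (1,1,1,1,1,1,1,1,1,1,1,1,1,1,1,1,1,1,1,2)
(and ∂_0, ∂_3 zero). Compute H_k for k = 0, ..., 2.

H_0 ≅ Z,  H_1 ≅ Z ⊕ Z/2,  H_2 = 0.

H_0: b_0 = 10 − 0 − 9 = 1; torsion from ∂_1 factors > 1: none. So H_0 ≅ Z.
H_1: b_1 = 30 − 9 − 20 = 1; torsion from ∂_2 factors > 1: [2]. So H_1 ≅ Z ⊕ Z/2.
H_2: b_2 = 20 − 20 − 0 = 0; torsion from ∂_3 factors > 1: none. So H_2 ≅ 0.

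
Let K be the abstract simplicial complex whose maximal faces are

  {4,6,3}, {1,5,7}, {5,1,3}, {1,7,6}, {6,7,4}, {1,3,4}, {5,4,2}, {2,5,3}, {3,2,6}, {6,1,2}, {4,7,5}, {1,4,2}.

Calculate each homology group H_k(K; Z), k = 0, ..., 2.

We work with the vertex ordering 1 < 2 < 3 < 4 < 5 < 6 < 7. The simplices of K, each written with vertices in increasing order, are:

  0-simplices (7): [1], [2], [3], [4], [5], [6], [7]
  1-simplices (18): [1,2], [1,3], [1,4], [1,5], [1,6], [1,7], [2,3], [2,4], [2,5], [2,6], [3,4], [3,5], [3,6], [4,5], [4,6], [4,7], [5,7], [6,7]
  2-simplices (12): [1,2,4], [1,2,6], [1,3,4], [1,3,5], [1,5,7], [1,6,7], [2,3,5], [2,3,6], [2,4,5], [3,4,6], [4,5,7], [4,6,7]

so the chain groups are C_0 ≅ Z^7, C_1 ≅ Z^18, C_2 ≅ Z^12.

Boundary ∂_1: C_1 → C_0 is given by ∂[p,q] = [q] − [p].
As a 7×18 matrix over Z this has rank 6, with invariant factors (1,1,1,1,1,1).

The boundary map ∂_2: C_2 → C_1 acts by ∂[p,q,r] = [q,r] − [p,r] + [p,q]. For instance
  ∂[1,3,4] = [3,4] − [1,4] + [1,3],
  ∂[4,5,7] = [5,7] − [4,7] + [4,5].
The resulting 18×12 matrix has rank 12, and its Smith normal form has invariant factors (1,1,1,1,1,1,1,1,1,1,1,2).

Computing H_k = (kernel of ∂_k) / (image of ∂_{k+1}):

  H_0: rank C_0 − rank ∂_1 = 7 − 6 = 1, and the invariant factors of ∂_1 are all 1, so H_0 = Z.
  H_1: rank ker ∂_1 − rank ∂_2 = (18 − 6) − 12 = 0, and ∂_2 has invariant factor 2 > 1, so H_1 = Z_2.
  H_2: rank ker ∂_2 − rank ∂_3 = (12 − 12) − 0 = 0, and there is no ∂_3, so H_2 = 0.

As a check, the Euler characteristic is 7 − 18 + 12 = 1, which agrees with 1 − 0 + 0 = 1.

H_0 = Z,  H_1 = Z_2,  H_2 = 0.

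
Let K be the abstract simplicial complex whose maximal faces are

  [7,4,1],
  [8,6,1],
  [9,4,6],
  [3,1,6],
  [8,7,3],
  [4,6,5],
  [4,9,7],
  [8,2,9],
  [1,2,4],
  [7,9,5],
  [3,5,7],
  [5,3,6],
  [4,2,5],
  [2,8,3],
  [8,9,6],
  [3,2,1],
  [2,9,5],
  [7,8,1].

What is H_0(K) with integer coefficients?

H_0 = Z.

We work with the vertex ordering 1 < 2 < 3 < 4 < 5 < 6 < 7 < 8 < 9. The simplices of K, each written with vertices in increasing order, are:

  0-simplices (9): [1], [2], [3], [4], [5], [6], [7], [8], [9]
  1-simplices (27): (27 of them)
  2-simplices (18): [1,2,3], [1,2,4], [1,3,6], [1,4,7], [1,6,8], [1,7,8], [2,3,8], [2,4,5], [2,5,9], [2,8,9], [3,5,6], [3,5,7], [3,7,8], [4,5,6], [4,6,9], [4,7,9], [5,7,9], [6,8,9]

so the chain groups are C_0 ≅ Z^9, C_1 ≅ Z^27, C_2 ≅ Z^18.

The boundary map ∂_1: C_1 → C_0 sends each edge [p,q] (with p < q) to q − p.
The 9×27 boundary matrix has rank 8 and Smith normal form diag(1,1,1,1,1,1,1,1).

The boundary map ∂_2: C_2 → C_1 sends each 2-simplex [p,q,r] to [q,r] − [p,r] + [p,q]. For instance
  ∂[3,5,7] = [5,7] − [3,7] + [3,5],
  ∂[6,8,9] = [8,9] − [6,9] + [6,8].
The resulting 27×18 matrix has rank 18, and its Smith normal form has invariant factors (1,1,1,1,1,1,1,1,1,1,1,1,1,1,1,1,1,2).

Computing H_k = (kernel of ∂_k) / (image of ∂_{k+1}):

  H_0: rank C_0 − rank ∂_1 = 9 − 8 = 1, and the invariant factors of ∂_1 are all 1, so H_0 = Z.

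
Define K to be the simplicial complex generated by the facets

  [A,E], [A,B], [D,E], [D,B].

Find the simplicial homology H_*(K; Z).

H_0 ≅ Z,  H_1 ≅ Z.

K has 4 vertices, 4 edges.
rank ∂_0 = 0, rank ∂_1 = 3 ⇒ b_0 = 4 − 0 − 3 = 1; all invariant factors of ∂_1 are 1 so no torsion. So H_0 = Z.
rank ∂_1 = 3, rank ∂_2 = 0 ⇒ b_1 = 4 − 3 − 0 = 1. So H_1 = Z.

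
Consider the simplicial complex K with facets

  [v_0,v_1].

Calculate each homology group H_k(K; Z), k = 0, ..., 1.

Take the total order v_0 < v_1 on the vertex set. Then K (dimension 1) consists of the simplices:

  0-simplices (2): [v_0], [v_1]
  1-simplices (1): [v_0,v_1]

so the chain groups are C_0 ≅ Z^2, C_1 ≅ Z^1.

Boundary ∂_1: C_1 → C_0 maps an edge to its endpoints' difference, ∂[p,q] = q − p. For instance
  ∂[v_0,v_1] = [v_1] − [v_0].
This gives a 2×1 integer matrix of rank 1; reducing to Smith normal form yields diagonal entries (1).

From H_k ≅ ker(∂_k) / im(∂_{k+1}) we obtain:

  H_0: rank C_0 − rank ∂_1 = 2 − 1 = 1, and the invariant factors of ∂_1 are all 1, so H_0 ≅ Z.
  H_1: rank ker ∂_1 − rank ∂_2 = (1 − 1) − 0 = 0, and there is no ∂_2, so H_1 ≅ 0.

H_0 = Z,  H_1 = 0.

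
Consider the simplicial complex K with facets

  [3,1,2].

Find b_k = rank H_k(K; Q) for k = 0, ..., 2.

K has 3 vertices, 3 edges, 1 triangle.
rank ∂_0 = 0, rank ∂_1 = 2 ⇒ b_0 = 3 − 0 − 2 = 1; all invariant factors of ∂_1 are 1 so no torsion. So H_0 = Z.
rank ∂_1 = 2, rank ∂_2 = 1 ⇒ b_1 = 3 − 2 − 1 = 0; all invariant factors of ∂_2 are 1 so no torsion. So H_1 = 0.
rank ∂_2 = 1, rank ∂_3 = 0 ⇒ b_2 = 1 − 1 − 0 = 0. So H_2 = 0.

b_0 = 1, b_1 = 0, b_2 = 0.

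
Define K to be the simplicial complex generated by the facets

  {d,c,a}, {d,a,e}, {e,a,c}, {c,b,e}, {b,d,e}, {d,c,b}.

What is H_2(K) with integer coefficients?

H_2 ≅ Z.

Fix the vertex order a < b < c < d < e and write every simplex with vertices in increasing order. Then dim K = 2 and the simplices of K are:

  0-simplices (5): a, b, c, d, e
  1-simplices (9): ac, ad, ae, bc, bd, be, cd, ce, de
  2-simplices (6): acd, ace, ade, bcd, bce, bde

Hence C_0 ≅ Z^5, C_1 ≅ Z^9, C_2 ≅ Z^6.

The boundary map ∂_1: C_1 → C_0 maps an edge to its endpoints' difference, ∂[p,q] = q − p.
The resulting 5×9 matrix has rank 4, and its Smith normal form has invariant factors (1,1,1,1).

The boundary map ∂_2: C_2 → C_1 acts by ∂[p,q,r] = [q,r] − [p,r] + [p,q]. For instance
  ∂acd = cd − ad + ac,
  ∂bde = de − be + bd.
As a 9×6 matrix over Z this has rank 5, with invariant factors (1,1,1,1,1).

From H_k ≅ ker(∂_k) / im(∂_{k+1}) we obtain:

  H_2: rank ker ∂_2 − rank ∂_3 = (6 − 5) − 0 = 1, and there is no ∂_3, so H_2 = Z.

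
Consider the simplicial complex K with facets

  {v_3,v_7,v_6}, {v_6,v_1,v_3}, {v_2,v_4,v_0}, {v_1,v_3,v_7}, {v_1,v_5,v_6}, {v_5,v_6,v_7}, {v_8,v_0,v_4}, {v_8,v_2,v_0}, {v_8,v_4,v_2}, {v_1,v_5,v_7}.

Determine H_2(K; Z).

K has 9 vertices, 15 edges, 10 triangles.
rank ∂_2 = 8, rank ∂_3 = 0 ⇒ b_2 = 10 − 8 − 0 = 2. So H_2 = Z^2.

H_2 = Z^2.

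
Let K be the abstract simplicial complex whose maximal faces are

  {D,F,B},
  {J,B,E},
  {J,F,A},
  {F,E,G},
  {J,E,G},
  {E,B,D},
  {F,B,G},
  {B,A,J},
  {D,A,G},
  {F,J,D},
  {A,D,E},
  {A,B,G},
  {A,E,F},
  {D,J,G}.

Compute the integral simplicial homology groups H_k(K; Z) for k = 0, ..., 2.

H_0 = Z,  H_1 = Z^2,  H_2 = Z.

We work with the vertex ordering A < B < D < E < F < G < J. The simplices of K, each written with vertices in increasing order, are:

  0-simplices (7): A, B, D, E, F, G, J
  1-simplices (21): AB, AD, AE, AF, AG, AJ, BD, BE, BF, BG, BJ, DE, DF, DG, DJ, EF, EG, EJ, FG, FJ, GJ
  2-simplices (14): ABG, ABJ, ADE, ADG, AEF, AFJ, BDE, BDF, BEJ, BFG, DFJ, DGJ, EFG, EGJ

so the chain groups are C_0 ≅ Z^7, C_1 ≅ Z^21, C_2 ≅ Z^14.

∂_1: C_1 → C_0 sends each edge [p,q] (with p < q) to q − p.
This gives a 7×21 integer matrix of rank 6; reducing to Smith normal form yields diagonal entries (1,1,1,1,1,1).

Boundary ∂_2: C_2 → C_1 maps a triangle to the signed sum of its edges. For instance
  ∂DGJ = GJ − DJ + DG,
  ∂AEF = EF − AF + AE.
The 21×14 boundary matrix has rank 13 and Smith normal form diag(1,1,1,1,1,1,1,1,1,1,1,1,1).

Computing H_k = (kernel of ∂_k) / (image of ∂_{k+1}):

  H_0: rank C_0 − rank ∂_1 = 7 − 6 = 1, and the invariant factors of ∂_1 are all 1, so H_0 = Z.
  H_1: rank ker ∂_1 − rank ∂_2 = (21 − 6) − 13 = 2, and the invariant factors of ∂_2 are all 1, so H_1 = Z^2.
  H_2: rank ker ∂_2 − rank ∂_3 = (14 − 13) − 0 = 1, and there is no ∂_3, so H_2 = Z.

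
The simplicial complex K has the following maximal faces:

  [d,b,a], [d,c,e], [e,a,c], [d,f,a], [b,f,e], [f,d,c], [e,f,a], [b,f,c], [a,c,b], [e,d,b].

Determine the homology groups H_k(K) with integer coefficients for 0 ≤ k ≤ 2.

Order the vertices as a < b < c < d < e < f. Listing each simplex with vertices in this order, K has dimension 2 with simplices:

  0-simplices (6): a, b, c, d, e, f
  1-simplices (15): ab, ac, ad, ae, af, bc, bd, be, bf, cd, ce, cf, de, df, ef
  2-simplices (10): abc, abd, ace, adf, aef, bcf, bde, bef, cde, cdf

Hence C_0 ≅ Z^6, C_1 ≅ Z^15, C_2 ≅ Z^10.

Boundary ∂_1: C_1 → C_0 is given by ∂[p,q] = [q] − [p].
This gives a 6×15 integer matrix of rank 5; reducing to Smith normal form yields diagonal entries (1,1,1,1,1).

∂_2: C_2 → C_1 acts by ∂[p,q,r] = [q,r] − [p,r] + [p,q]. For instance
  ∂abd = bd − ad + ab,
  ∂bcf = cf − bf + bc.
The 15×10 boundary matrix has rank 10 and Smith normal form diag(1,1,1,1,1,1,1,1,1,2).

Reading off H_k = ker ∂_k / im ∂_{k+1}:

  H_0: rank C_0 − rank ∂_1 = 6 − 5 = 1, and the invariant factors of ∂_1 are all 1, so H_0 = Z.
  H_1: rank ker ∂_1 − rank ∂_2 = (15 − 5) − 10 = 0, and ∂_2 has invariant factor 2 > 1, so H_1 = Z/2.
  H_2: rank ker ∂_2 − rank ∂_3 = (10 − 10) − 0 = 0, and there is no ∂_3, so H_2 = 0.

As a check, the Euler characteristic is 6 − 15 + 10 = 1, which agrees with 1 − 0 + 0 = 1.

H_0 = Z,  H_1 = Z/2,  H_2 = 0.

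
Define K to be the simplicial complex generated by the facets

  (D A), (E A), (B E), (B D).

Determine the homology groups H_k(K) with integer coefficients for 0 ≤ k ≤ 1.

H_0 ≅ Z,  H_1 ≅ Z.

Order the vertices as A < B < D < E. Listing each simplex with vertices in this order, K has dimension 1 with simplices:

  0-simplices (4): A, B, D, E
  1-simplices (4): AD, AE, BD, BE

Hence C_0 ≅ Z^4, C_1 ≅ Z^4.

∂_1: C_1 → C_0 sends each edge [p,q] (with p < q) to q − p.
The 4×4 boundary matrix has rank 3 and Smith normal form diag(1,1,1).

Computing H_k = (kernel of ∂_k) / (image of ∂_{k+1}):

  H_0: rank C_0 − rank ∂_1 = 4 − 3 = 1, and the invariant factors of ∂_1 are all 1, so H_0 = Z.
  H_1: rank ker ∂_1 − rank ∂_2 = (4 − 3) − 0 = 1, and there is no ∂_2, so H_1 = Z.

As a check, the Euler characteristic is 4 − 4 = 0, which agrees with 1 − 1 = 0.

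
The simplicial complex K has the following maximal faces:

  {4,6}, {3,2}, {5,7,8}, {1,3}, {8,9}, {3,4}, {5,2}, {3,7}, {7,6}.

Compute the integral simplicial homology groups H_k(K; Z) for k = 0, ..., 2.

Take the total order 1 < 2 < 3 < 4 < 5 < 6 < 7 < 8 < 9 on the vertex set. Then K (dimension 2) consists of the simplices:

  0-simplices (9): [1], [2], [3], [4], [5], [6], [7], [8], [9]
  1-simplices (11): [1,3], [2,3], [2,5], [3,4], [3,7], [4,6], [5,7], [5,8], [6,7], [7,8], [8,9]
  2-simplices (1): [5,7,8]

Hence C_0 ≅ Z^9, C_1 ≅ Z^11, C_2 ≅ Z^1.

The boundary map ∂_1: C_1 → C_0 is given by ∂[p,q] = [q] − [p]. For instance
  ∂[8,9] = [9] − [8].
The resulting 9×11 matrix has rank 8, and its Smith normal form has invariant factors (1,1,1,1,1,1,1,1).

Boundary ∂_2: C_2 → C_1 sends each 2-simplex [p,q,r] to [q,r] − [p,r] + [p,q]. For instance
  ∂[5,7,8] = [7,8] − [5,8] + [5,7].
As a 11×1 matrix over Z this has rank 1, with invariant factors (1).

From H_k ≅ ker(∂_k) / im(∂_{k+1}) we obtain:

  H_0: rank C_0 − rank ∂_1 = 9 − 8 = 1, and the invariant factors of ∂_1 are all 1, so H_0 = Z.
  H_1: rank ker ∂_1 − rank ∂_2 = (11 − 8) − 1 = 2, and the invariant factors of ∂_2 are all 1, so H_1 = Z^2.
  H_2: rank ker ∂_2 − rank ∂_3 = (1 − 1) − 0 = 0, and there is no ∂_3, so H_2 = 0.

H_0 = Z,  H_1 = Z^2,  H_2 = 0.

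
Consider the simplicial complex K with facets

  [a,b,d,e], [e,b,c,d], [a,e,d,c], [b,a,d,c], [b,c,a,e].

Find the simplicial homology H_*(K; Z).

K has 5 vertices, 10 edges, 10 triangles, 5 3-simplices.
rank ∂_0 = 0, rank ∂_1 = 4 ⇒ b_0 = 5 − 0 − 4 = 1; all invariant factors of ∂_1 are 1 so no torsion. So H_0 = Z.
rank ∂_1 = 4, rank ∂_2 = 6 ⇒ b_1 = 10 − 4 − 6 = 0; all invariant factors of ∂_2 are 1 so no torsion. So H_1 = 0.
rank ∂_2 = 6, rank ∂_3 = 4 ⇒ b_2 = 10 − 6 − 4 = 0; all invariant factors of ∂_3 are 1 so no torsion. So H_2 = 0.
rank ∂_3 = 4, rank ∂_4 = 0 ⇒ b_3 = 5 − 4 − 0 = 1. So H_3 = Z.

H_0 = Z,  H_1 = 0,  H_2 = 0,  H_3 = Z.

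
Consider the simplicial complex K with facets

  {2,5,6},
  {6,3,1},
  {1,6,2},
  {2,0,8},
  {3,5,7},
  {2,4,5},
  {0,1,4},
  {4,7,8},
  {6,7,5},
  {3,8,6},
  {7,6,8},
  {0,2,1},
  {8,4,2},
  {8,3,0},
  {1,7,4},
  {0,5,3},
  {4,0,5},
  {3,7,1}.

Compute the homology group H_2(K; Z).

Fix the vertex order 0 < 1 < 2 < 3 < 4 < 5 < 6 < 7 < 8 and write every simplex with vertices in increasing order. Then dim K = 2 and the simplices of K are:

  0-simplices (9): [0], [1], [2], [3], [4], [5], [6], [7], [8]
  1-simplices (27): (27 of them)
  2-simplices (18): [0,1,2], [0,1,4], [0,2,8], [0,3,5], [0,3,8], [0,4,5], [1,2,6], [1,3,6], [1,3,7], [1,4,7], [2,4,5], [2,4,8], [2,5,6], [3,5,7], [3,6,8], [4,7,8], [5,6,7], [6,7,8]

so the chain groups are C_0 ≅ Z^9, C_1 ≅ Z^27, C_2 ≅ Z^18.

The boundary map ∂_1: C_1 → C_0 is given by ∂[p,q] = [q] − [p].
This gives a 9×27 integer matrix of rank 8; reducing to Smith normal form yields diagonal entries (1,1,1,1,1,1,1,1).

Boundary ∂_2: C_2 → C_1 acts by ∂[p,q,r] = [q,r] − [p,r] + [p,q]. For instance
  ∂[1,3,6] = [3,6] − [1,6] + [1,3],
  ∂[0,3,8] = [3,8] − [0,8] + [0,3].
This gives a 27×18 integer matrix of rank 18; reducing to Smith normal form yields diagonal entries (1,1,1,1,1,1,1,1,1,1,1,1,1,1,1,1,1,2).

Computing H_k = (kernel of ∂_k) / (image of ∂_{k+1}):

  H_2: rank ker ∂_2 − rank ∂_3 = (18 − 18) − 0 = 0, and there is no ∂_3, so H_2 ≅ 0.

H_2 = 0.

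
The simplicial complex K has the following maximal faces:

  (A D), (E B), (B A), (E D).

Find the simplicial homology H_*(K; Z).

H_0 = Z,  H_1 = Z.

Take the total order A < B < D < E on the vertex set. Then K (dimension 1) consists of the simplices:

  0-simplices (4): A, B, D, E
  1-simplices (4): AB, AD, BE, DE

so the chain groups are C_0 ≅ Z^4, C_1 ≅ Z^4.

Boundary ∂_1: C_1 → C_0 maps an edge to its endpoints' difference, ∂[p,q] = q − p.
As a 4×4 matrix over Z this has rank 3, with invariant factors (1,1,1).

Reading off H_k = ker ∂_k / im ∂_{k+1}:

  H_0: rank C_0 − rank ∂_1 = 4 − 3 = 1, and the invariant factors of ∂_1 are all 1, so H_0 = Z.
  H_1: rank ker ∂_1 − rank ∂_2 = (4 − 3) − 0 = 1, and there is no ∂_2, so H_1 = Z.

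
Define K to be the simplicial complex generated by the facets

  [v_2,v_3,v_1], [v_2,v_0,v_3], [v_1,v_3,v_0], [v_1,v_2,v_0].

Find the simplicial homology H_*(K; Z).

Order the vertices as v_0 < v_1 < v_2 < v_3. Listing each simplex with vertices in this order, K has dimension 2 with simplices:

  0-simplices (4): [v_0], [v_1], [v_2], [v_3]
  1-simplices (6): [v_0,v_1], [v_0,v_2], [v_0,v_3], [v_1,v_2], [v_1,v_3], [v_2,v_3]
  2-simplices (4): [v_0,v_1,v_2], [v_0,v_1,v_3], [v_0,v_2,v_3], [v_1,v_2,v_3]

so the chain groups are C_0 ≅ Z^4, C_1 ≅ Z^6, C_2 ≅ Z^4.

The boundary map ∂_1: C_1 → C_0 maps an edge to its endpoints' difference, ∂[p,q] = q − p. For instance
  ∂[v_1,v_2] = [v_2] − [v_1].
The resulting 4×6 matrix has rank 3, and its Smith normal form has invariant factors (1,1,1).

Boundary ∂_2: C_2 → C_1 maps a triangle to the signed sum of its edges. For instance
  ∂[v_0,v_1,v_3] = [v_1,v_3] − [v_0,v_3] + [v_0,v_1],
  ∂[v_1,v_2,v_3] = [v_2,v_3] − [v_1,v_3] + [v_1,v_2].
This gives a 6×4 integer matrix of rank 3; reducing to Smith normal form yields diagonal entries (1,1,1).

Reading off H_k = ker ∂_k / im ∂_{k+1}:

  H_0: rank C_0 − rank ∂_1 = 4 − 3 = 1, and the invariant factors of ∂_1 are all 1, so H_0 = Z.
  H_1: rank ker ∂_1 − rank ∂_2 = (6 − 3) − 3 = 0, and the invariant factors of ∂_2 are all 1, so H_1 = 0.
  H_2: rank ker ∂_2 − rank ∂_3 = (4 − 3) − 0 = 1, and there is no ∂_3, so H_2 = Z.

H_0 = Z,  H_1 = 0,  H_2 = Z.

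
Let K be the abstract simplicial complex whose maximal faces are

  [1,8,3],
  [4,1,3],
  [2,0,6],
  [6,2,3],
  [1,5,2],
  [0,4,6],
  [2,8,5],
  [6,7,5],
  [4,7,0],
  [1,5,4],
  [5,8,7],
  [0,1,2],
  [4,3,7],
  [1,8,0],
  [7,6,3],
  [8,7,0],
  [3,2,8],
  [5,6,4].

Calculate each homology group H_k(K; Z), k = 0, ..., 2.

Order the vertices as 0 < 1 < 2 < 3 < 4 < 5 < 6 < 7 < 8. Listing each simplex with vertices in this order, K has dimension 2 with simplices:

  0-simplices (9): [0], [1], [2], [3], [4], [5], [6], [7], [8]
  1-simplices (27): (27 of them)
  2-simplices (18): [0,1,2], [0,1,8], [0,2,6], [0,4,6], [0,4,7], [0,7,8], [1,2,5], [1,3,4], [1,3,8], [1,4,5], [2,3,6], [2,3,8], [2,5,8], [3,4,7], [3,6,7], [4,5,6], [5,6,7], [5,7,8]

Hence C_0 ≅ Z^9, C_1 ≅ Z^27, C_2 ≅ Z^18.

The boundary map ∂_1: C_1 → C_0 is given by ∂[p,q] = [q] − [p]. For instance
  ∂[1,5] = [5] − [1].
This gives a 9×27 integer matrix of rank 8; reducing to Smith normal form yields diagonal entries (1,1,1,1,1,1,1,1).

∂_2: C_2 → C_1 sends each 2-simplex [p,q,r] to [q,r] − [p,r] + [p,q]. For instance
  ∂[0,7,8] = [7,8] − [0,8] + [0,7],
  ∂[5,6,7] = [6,7] − [5,7] + [5,6].
The resulting 27×18 matrix has rank 18, and its Smith normal form has invariant factors (1,1,1,1,1,1,1,1,1,1,1,1,1,1,1,1,1,2).

Now H_k = ker ∂_k / im ∂_{k+1}, so:

  H_0: rank C_0 − rank ∂_1 = 9 − 8 = 1, and the invariant factors of ∂_1 are all 1, so H_0 ≅ Z.
  H_1: rank ker ∂_1 − rank ∂_2 = (27 − 8) − 18 = 1, and ∂_2 has invariant factor 2 > 1, so H_1 ≅ Z ⊕ Z/2.
  H_2: rank ker ∂_2 − rank ∂_3 = (18 − 18) − 0 = 0, and there is no ∂_3, so H_2 ≅ 0.

As a check, the Euler characteristic is 9 − 27 + 18 = 0, which agrees with 1 − 1 + 0 = 0.

H_0 ≅ Z,  H_1 ≅ Z ⊕ Z/2,  H_2 = 0.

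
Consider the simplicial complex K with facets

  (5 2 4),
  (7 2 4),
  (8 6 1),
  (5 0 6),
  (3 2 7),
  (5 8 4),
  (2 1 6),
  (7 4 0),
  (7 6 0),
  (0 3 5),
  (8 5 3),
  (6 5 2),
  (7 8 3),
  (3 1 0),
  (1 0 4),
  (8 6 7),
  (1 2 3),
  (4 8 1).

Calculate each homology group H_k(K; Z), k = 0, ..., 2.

H_0 = Z,  H_1 = Z^2,  H_2 = Z.

Order the vertices as 0 < 1 < 2 < 3 < 4 < 5 < 6 < 7 < 8. Listing each simplex with vertices in this order, K has dimension 2 with simplices:

  0-simplices (9): [0], [1], [2], [3], [4], [5], [6], [7], [8]
  1-simplices (27): (27 of them)
  2-simplices (18): [0,1,3], [0,1,4], [0,3,5], [0,4,7], [0,5,6], [0,6,7], [1,2,3], [1,2,6], [1,4,8], [1,6,8], [2,3,7], [2,4,5], [2,4,7], [2,5,6], [3,5,8], [3,7,8], [4,5,8], [6,7,8]

so the chain groups are C_0 ≅ Z^9, C_1 ≅ Z^27, C_2 ≅ Z^18.

∂_1: C_1 → C_0 sends each edge [p,q] (with p < q) to q − p.
This gives a 9×27 integer matrix of rank 8; reducing to Smith normal form yields diagonal entries (1,1,1,1,1,1,1,1).

∂_2: C_2 → C_1 acts by ∂[p,q,r] = [q,r] − [p,r] + [p,q]. For instance
  ∂[2,4,5] = [4,5] − [2,5] + [2,4],
  ∂[1,2,3] = [2,3] − [1,3] + [1,2].
The resulting 27×18 matrix has rank 17, and its Smith normal form has invariant factors (1,1,1,1,1,1,1,1,1,1,1,1,1,1,1,1,1).

Reading off H_k = ker ∂_k / im ∂_{k+1}:

  H_0: rank C_0 − rank ∂_1 = 9 − 8 = 1, and the invariant factors of ∂_1 are all 1, so H_0 = Z.
  H_1: rank ker ∂_1 − rank ∂_2 = (27 − 8) − 17 = 2, and the invariant factors of ∂_2 are all 1, so H_1 = Z^2.
  H_2: rank ker ∂_2 − rank ∂_3 = (18 − 17) − 0 = 1, and there is no ∂_3, so H_2 = Z.

As a check, the Euler characteristic is 9 − 27 + 18 = 0, which agrees with 1 − 2 + 1 = 0.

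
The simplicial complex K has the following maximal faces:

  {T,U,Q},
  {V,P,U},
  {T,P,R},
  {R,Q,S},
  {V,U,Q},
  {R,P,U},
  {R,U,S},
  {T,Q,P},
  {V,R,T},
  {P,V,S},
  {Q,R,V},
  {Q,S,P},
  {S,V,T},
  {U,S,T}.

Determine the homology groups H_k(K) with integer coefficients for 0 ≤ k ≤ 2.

K has 7 vertices, 21 edges, 14 triangles.
rank ∂_0 = 0, rank ∂_1 = 6 ⇒ b_0 = 7 − 0 − 6 = 1; all invariant factors of ∂_1 are 1 so no torsion. So H_0 ≅ Z.
rank ∂_1 = 6, rank ∂_2 = 13 ⇒ b_1 = 21 − 6 − 13 = 2; all invariant factors of ∂_2 are 1 so no torsion. So H_1 ≅ Z^2.
rank ∂_2 = 13, rank ∂_3 = 0 ⇒ b_2 = 14 − 13 − 0 = 1. So H_2 ≅ Z.

H_0 ≅ Z,  H_1 ≅ Z^2,  H_2 ≅ Z.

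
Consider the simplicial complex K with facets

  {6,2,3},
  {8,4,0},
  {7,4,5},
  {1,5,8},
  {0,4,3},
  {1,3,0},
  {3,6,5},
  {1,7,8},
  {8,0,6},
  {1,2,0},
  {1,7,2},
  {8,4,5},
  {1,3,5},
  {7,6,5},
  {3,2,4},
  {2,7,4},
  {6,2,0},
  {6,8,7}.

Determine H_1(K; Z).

We work with the vertex ordering 0 < 1 < 2 < 3 < 4 < 5 < 6 < 7 < 8. The simplices of K, each written with vertices in increasing order, are:

  0-simplices (9): [0], [1], [2], [3], [4], [5], [6], [7], [8]
  1-simplices (27): (27 of them)
  2-simplices (18): [0,1,2], [0,1,3], [0,2,6], [0,3,4], [0,4,8], [0,6,8], [1,2,7], [1,3,5], [1,5,8], [1,7,8], [2,3,4], [2,3,6], [2,4,7], [3,5,6], [4,5,7], [4,5,8], [5,6,7], [6,7,8]

Hence C_0 ≅ Z^9, C_1 ≅ Z^27, C_2 ≅ Z^18.

∂_1: C_1 → C_0 maps an edge to its endpoints' difference, ∂[p,q] = q − p.
The 9×27 boundary matrix has rank 8 and Smith normal form diag(1,1,1,1,1,1,1,1).

∂_2: C_2 → C_1 sends each 2-simplex [p,q,r] to [q,r] − [p,r] + [p,q]. For instance
  ∂[1,3,5] = [3,5] − [1,5] + [1,3],
  ∂[1,5,8] = [5,8] − [1,8] + [1,5].
The 27×18 boundary matrix has rank 18 and Smith normal form diag(1,1,1,1,1,1,1,1,1,1,1,1,1,1,1,1,1,2).

From H_k ≅ ker(∂_k) / im(∂_{k+1}) we obtain:

  H_1: rank ker ∂_1 − rank ∂_2 = (27 − 8) − 18 = 1, and ∂_2 has invariant factor 2 > 1, so H_1 ≅ Z ⊕ Z/2.

(K is a triangulation of the Klein bottle.)

H_1 ≅ Z ⊕ Z/2.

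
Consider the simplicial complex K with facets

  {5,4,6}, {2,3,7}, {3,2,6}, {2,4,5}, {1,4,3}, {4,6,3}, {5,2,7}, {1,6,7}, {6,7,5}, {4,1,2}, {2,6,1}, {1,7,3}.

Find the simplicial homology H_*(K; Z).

We work with the vertex ordering 1 < 2 < 3 < 4 < 5 < 6 < 7. The simplices of K, each written with vertices in increasing order, are:

  0-simplices (7): [1], [2], [3], [4], [5], [6], [7]
  1-simplices (18): [1,2], [1,3], [1,4], [1,6], [1,7], [2,3], [2,4], [2,5], [2,6], [2,7], [3,4], [3,6], [3,7], [4,5], [4,6], [5,6], [5,7], [6,7]
  2-simplices (12): [1,2,4], [1,2,6], [1,3,4], [1,3,7], [1,6,7], [2,3,6], [2,3,7], [2,4,5], [2,5,7], [3,4,6], [4,5,6], [5,6,7]

Hence C_0 ≅ Z^7, C_1 ≅ Z^18, C_2 ≅ Z^12.

The boundary map ∂_1: C_1 → C_0 sends each edge [p,q] (with p < q) to q − p. For instance
  ∂[2,4] = [4] − [2].
The resulting 7×18 matrix has rank 6, and its Smith normal form has invariant factors (1,1,1,1,1,1).

The boundary map ∂_2: C_2 → C_1 sends each 2-simplex [p,q,r] to [q,r] − [p,r] + [p,q]. For instance
  ∂[1,3,7] = [3,7] − [1,7] + [1,3],
  ∂[2,3,6] = [3,6] − [2,6] + [2,3].
As a 18×12 matrix over Z this has rank 12, with invariant factors (1,1,1,1,1,1,1,1,1,1,1,2).

Reading off H_k = ker ∂_k / im ∂_{k+1}:

  H_0: rank C_0 − rank ∂_1 = 7 − 6 = 1, and the invariant factors of ∂_1 are all 1, so H_0 ≅ Z.
  H_1: rank ker ∂_1 − rank ∂_2 = (18 − 6) − 12 = 0, and ∂_2 has invariant factor 2 > 1, so H_1 ≅ Z/2Z.
  H_2: rank ker ∂_2 − rank ∂_3 = (12 − 12) − 0 = 0, and there is no ∂_3, so H_2 ≅ 0.

H_0 = Z,  H_1 = Z/2Z,  H_2 = 0.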